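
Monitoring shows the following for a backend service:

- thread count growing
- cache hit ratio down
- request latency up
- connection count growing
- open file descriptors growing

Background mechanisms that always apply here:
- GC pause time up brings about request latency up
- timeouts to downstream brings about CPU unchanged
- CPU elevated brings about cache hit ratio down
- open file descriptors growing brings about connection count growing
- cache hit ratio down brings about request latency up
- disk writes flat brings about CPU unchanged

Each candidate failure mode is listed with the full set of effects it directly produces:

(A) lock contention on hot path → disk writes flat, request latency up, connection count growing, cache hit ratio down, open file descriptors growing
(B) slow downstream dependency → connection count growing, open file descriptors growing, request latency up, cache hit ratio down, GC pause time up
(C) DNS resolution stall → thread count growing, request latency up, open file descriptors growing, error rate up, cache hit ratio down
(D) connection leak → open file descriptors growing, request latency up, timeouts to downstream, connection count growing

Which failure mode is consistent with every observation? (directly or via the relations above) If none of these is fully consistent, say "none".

Per-candidate check:
(A) lock contention on hot path — thread count growing -; cache hit ratio down +; request latency up +; connection count growing +; open file descriptors growing +
(B) slow downstream dependency — thread count growing -; cache hit ratio down +; request latency up +; connection count growing +; open file descriptors growing +
(C) DNS resolution stall — accounts for every observation (connection count growing by open file descriptors growing → connection count growing)
(D) connection leak — does not account for thread count growing, cache hit ratio down
(C) alone accounts for all the evidence.

C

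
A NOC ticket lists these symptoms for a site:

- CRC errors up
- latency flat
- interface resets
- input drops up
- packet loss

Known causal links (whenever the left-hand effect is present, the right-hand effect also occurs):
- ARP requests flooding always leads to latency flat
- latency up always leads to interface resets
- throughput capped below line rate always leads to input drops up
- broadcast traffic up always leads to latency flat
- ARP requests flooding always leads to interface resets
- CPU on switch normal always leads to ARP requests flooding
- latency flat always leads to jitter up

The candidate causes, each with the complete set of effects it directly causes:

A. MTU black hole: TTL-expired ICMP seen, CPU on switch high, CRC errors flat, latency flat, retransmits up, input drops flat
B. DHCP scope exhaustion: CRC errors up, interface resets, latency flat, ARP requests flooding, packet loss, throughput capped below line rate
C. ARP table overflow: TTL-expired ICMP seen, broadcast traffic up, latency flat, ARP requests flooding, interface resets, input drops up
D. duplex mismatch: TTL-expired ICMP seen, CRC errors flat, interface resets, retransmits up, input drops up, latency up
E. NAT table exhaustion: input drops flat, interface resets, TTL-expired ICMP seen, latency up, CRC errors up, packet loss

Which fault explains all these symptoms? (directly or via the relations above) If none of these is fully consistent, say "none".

B

Per-candidate check:
(A) MTU black hole — CRC errors up ✗; latency flat ✓; interface resets ✗; input drops up ✗; packet loss ✗
(B) DHCP scope exhaustion — accounts for every observation (input drops up through throughput capped below line rate → input drops up)
(C) ARP table overflow — does not account for CRC errors up, packet loss
(D) duplex mismatch — CRC errors up ✗; latency flat ✗; interface resets ✓; input drops up ✓; packet loss ✗
(E) NAT table exhaustion — fails on latency flat, input drops up (predicts latency up, not latency flat; predicts input drops flat, not input drops up)
Only (B) is consistent with every observation.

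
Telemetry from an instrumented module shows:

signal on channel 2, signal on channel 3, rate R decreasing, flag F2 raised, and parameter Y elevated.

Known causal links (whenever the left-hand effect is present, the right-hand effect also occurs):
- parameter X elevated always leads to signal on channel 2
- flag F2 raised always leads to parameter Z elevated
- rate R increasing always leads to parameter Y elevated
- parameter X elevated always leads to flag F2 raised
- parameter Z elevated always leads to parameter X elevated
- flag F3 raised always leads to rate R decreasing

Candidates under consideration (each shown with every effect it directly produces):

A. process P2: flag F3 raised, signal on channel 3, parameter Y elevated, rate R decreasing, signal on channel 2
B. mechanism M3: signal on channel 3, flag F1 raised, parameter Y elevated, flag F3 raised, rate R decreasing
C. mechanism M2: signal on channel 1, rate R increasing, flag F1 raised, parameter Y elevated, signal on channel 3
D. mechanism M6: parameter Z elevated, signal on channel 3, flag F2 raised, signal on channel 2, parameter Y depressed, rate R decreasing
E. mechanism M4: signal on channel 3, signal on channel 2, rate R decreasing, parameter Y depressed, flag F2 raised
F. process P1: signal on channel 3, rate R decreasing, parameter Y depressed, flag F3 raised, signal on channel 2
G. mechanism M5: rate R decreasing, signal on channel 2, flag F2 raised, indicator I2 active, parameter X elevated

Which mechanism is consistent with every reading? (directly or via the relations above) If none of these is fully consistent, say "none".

Testing each hypothesis:
(A) process P2 — does not account for flag F2 raised
(B) mechanism M3 — does not account for signal on channel 2, flag F2 raised
(C) mechanism M2 — fails on signal on channel 2, rate R decreasing, flag F2 raised (predicts rate R increasing, not rate R decreasing)
(D) mechanism M6 — signal on channel 2 yes; signal on channel 3 yes; rate R decreasing yes; flag F2 raised yes; parameter Y elevated NO
(E) mechanism M4 — fails on parameter Y elevated (predicts parameter Y depressed, not parameter Y elevated)
(F) process P1 — fails on flag F2 raised, parameter Y elevated (predicts parameter Y depressed, not parameter Y elevated)
(G) mechanism M5 — signal on channel 2 yes; signal on channel 3 NO; rate R decreasing yes; flag F2 raised yes; parameter Y elevated NO
None of the listed candidates fits everything.

none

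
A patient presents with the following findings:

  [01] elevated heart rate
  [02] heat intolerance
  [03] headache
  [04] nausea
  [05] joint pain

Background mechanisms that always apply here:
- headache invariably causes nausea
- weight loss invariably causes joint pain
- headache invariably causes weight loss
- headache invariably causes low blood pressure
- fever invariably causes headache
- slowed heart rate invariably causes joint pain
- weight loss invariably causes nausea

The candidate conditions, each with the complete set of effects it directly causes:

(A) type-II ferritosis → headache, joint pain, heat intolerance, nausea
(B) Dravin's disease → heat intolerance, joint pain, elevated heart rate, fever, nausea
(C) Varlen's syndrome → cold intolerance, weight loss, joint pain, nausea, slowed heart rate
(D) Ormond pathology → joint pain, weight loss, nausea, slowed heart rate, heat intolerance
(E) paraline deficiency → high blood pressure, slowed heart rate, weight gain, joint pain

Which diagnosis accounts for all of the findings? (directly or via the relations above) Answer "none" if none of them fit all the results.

Per-candidate check:
(A) type-II ferritosis — does not account for elevated heart rate
(B) Dravin's disease — accounts for every observation (headache through fever → headache)
(C) Varlen's syndrome — fails on elevated heart rate, heat intolerance, headache (predicts slowed heart rate, not elevated heart rate; predicts cold intolerance, not heat intolerance)
(D) Ormond pathology — fails on elevated heart rate, headache (predicts slowed heart rate, not elevated heart rate)
(E) paraline deficiency — fails on elevated heart rate, heat intolerance, headache, nausea (predicts slowed heart rate, not elevated heart rate)
(B) is the only candidate with no mismatches.

B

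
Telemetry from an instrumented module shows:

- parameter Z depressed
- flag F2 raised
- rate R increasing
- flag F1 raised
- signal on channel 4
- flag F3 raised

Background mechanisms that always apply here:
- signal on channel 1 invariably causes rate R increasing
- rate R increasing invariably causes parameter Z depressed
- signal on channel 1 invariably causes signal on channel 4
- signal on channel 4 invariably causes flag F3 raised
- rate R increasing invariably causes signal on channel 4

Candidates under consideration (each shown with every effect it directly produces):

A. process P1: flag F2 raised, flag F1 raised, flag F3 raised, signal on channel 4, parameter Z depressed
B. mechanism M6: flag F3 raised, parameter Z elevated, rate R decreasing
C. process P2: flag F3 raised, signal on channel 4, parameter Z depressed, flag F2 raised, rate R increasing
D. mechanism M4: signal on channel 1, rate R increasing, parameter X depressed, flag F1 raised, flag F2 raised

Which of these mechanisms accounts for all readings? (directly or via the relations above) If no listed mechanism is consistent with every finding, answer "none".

Testing each hypothesis:
(A) process P1 — does not account for rate R increasing
(B) mechanism M6 — parameter Z depressed ✗; flag F2 raised ✗; rate R increasing ✗; flag F1 raised ✗; signal on channel 4 ✗; flag F3 raised ✓
(C) process P2 — parameter Z depressed ✓; flag F2 raised ✓; rate R increasing ✓; flag F1 raised ✗; signal on channel 4 ✓; flag F3 raised ✓
(D) mechanism M4 — parameter Z depressed ✓ (through rate R increasing → parameter Z depressed); flag F2 raised ✓; rate R increasing ✓; flag F1 raised ✓; signal on channel 4 ✓ (through rate R increasing → signal on channel 4); flag F3 raised ✓ (through rate R increasing → signal on channel 4 → flag F3 raised)
(D) alone accounts for all the evidence.

D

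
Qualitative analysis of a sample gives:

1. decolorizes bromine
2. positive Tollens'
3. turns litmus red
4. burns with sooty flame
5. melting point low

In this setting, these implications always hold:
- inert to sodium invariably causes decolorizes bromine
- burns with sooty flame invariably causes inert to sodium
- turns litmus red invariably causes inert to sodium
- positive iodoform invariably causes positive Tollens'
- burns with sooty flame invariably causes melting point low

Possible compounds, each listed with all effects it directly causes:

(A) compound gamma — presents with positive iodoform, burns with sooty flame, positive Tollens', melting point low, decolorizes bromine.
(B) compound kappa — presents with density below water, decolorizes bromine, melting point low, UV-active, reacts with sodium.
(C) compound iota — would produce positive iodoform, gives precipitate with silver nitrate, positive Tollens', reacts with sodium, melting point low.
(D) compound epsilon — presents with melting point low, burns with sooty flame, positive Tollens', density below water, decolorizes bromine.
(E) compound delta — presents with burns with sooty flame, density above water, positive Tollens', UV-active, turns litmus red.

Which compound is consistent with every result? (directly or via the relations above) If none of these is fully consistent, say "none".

Testing each hypothesis:
(A) compound gamma — does not account for turns litmus red
(B) compound kappa — decolorizes bromine +; positive Tollens' -; turns litmus red -; burns with sooty flame -; melting point low +
(C) compound iota — does not account for decolorizes bromine, turns litmus red, burns with sooty flame
(D) compound epsilon — does not account for turns litmus red
(E) compound delta — decolorizes bromine + (by burns with sooty flame → inert to sodium → decolorizes bromine); positive Tollens' +; turns litmus red +; burns with sooty flame +; melting point low + (by burns with sooty flame → melting point low)
Only (E) is consistent with every observation.

E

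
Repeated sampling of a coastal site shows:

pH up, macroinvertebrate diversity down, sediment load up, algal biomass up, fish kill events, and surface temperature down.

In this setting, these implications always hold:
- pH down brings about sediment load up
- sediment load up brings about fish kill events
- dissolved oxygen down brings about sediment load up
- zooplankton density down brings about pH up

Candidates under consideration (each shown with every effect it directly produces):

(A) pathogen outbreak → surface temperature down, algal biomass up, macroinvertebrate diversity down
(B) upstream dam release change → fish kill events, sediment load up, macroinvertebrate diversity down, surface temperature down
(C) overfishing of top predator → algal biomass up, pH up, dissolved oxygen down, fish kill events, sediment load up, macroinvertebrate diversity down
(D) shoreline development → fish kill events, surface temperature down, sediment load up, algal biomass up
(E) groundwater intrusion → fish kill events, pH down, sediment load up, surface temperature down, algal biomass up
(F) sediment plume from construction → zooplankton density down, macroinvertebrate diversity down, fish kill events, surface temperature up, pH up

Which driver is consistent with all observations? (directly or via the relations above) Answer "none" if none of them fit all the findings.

none

Testing each hypothesis:
(A) pathogen outbreak — does not account for pH up, sediment load up, fish kill events
(B) upstream dam release change — pH up -; macroinvertebrate diversity down +; sediment load up +; algal biomass up -; fish kill events +; surface temperature down +
(C) overfishing of top predator — pH up +; macroinvertebrate diversity down +; sediment load up +; algal biomass up +; fish kill events +; surface temperature down -
(D) shoreline development — pH up -; macroinvertebrate diversity down -; sediment load up +; algal biomass up +; fish kill events +; surface temperature down +
(E) groundwater intrusion — pH up -; macroinvertebrate diversity down -; sediment load up +; algal biomass up +; fish kill events +; surface temperature down +
(F) sediment plume from construction — pH up +; macroinvertebrate diversity down +; sediment load up -; algal biomass up -; fish kill events +; surface temperature down -
Every candidate fails on at least one observation.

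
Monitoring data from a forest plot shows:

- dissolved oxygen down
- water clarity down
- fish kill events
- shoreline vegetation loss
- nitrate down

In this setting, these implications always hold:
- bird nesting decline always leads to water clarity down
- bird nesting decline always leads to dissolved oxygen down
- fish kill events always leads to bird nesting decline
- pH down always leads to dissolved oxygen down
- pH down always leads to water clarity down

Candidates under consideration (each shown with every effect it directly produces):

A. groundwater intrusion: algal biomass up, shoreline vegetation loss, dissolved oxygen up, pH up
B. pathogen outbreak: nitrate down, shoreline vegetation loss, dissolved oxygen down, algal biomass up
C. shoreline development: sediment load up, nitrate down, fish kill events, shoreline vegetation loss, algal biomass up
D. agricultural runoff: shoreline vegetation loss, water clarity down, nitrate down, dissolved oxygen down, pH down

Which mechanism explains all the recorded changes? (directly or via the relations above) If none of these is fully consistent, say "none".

For each candidate, compare predicted effects to what was observed:
(A) groundwater intrusion — dissolved oxygen down -; water clarity down -; fish kill events -; shoreline vegetation loss +; nitrate down -
(B) pathogen outbreak — dissolved oxygen down +; water clarity down -; fish kill events -; shoreline vegetation loss +; nitrate down +
(C) shoreline development — dissolved oxygen down + (through fish kill events → bird nesting decline → dissolved oxygen down); water clarity down + (through fish kill events → bird nesting decline → water clarity down); fish kill events +; shoreline vegetation loss +; nitrate down +
(D) agricultural runoff — does not account for fish kill events
(C) alone accounts for all the evidence.

C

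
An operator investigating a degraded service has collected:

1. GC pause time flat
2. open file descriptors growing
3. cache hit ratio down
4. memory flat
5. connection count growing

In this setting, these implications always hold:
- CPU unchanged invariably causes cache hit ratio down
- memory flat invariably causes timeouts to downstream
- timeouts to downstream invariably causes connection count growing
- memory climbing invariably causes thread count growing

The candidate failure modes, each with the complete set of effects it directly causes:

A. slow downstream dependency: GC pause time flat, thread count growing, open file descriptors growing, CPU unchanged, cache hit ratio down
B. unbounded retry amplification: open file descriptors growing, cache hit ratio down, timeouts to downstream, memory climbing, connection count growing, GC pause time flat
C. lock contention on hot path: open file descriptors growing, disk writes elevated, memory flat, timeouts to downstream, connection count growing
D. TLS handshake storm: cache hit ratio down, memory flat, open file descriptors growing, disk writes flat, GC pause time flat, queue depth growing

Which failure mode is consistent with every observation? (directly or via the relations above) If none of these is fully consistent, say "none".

D

For each candidate, compare predicted effects to what was observed:
(A) slow downstream dependency — does not account for memory flat, connection count growing
(B) unbounded retry amplification — fails on memory flat (predicts memory climbing, not memory flat)
(C) lock contention on hot path — GC pause time flat ✗; open file descriptors growing ✓; cache hit ratio down ✗; memory flat ✓; connection count growing ✓
(D) TLS handshake storm — GC pause time flat ✓; open file descriptors growing ✓; cache hit ratio down ✓; memory flat ✓; connection count growing ✓ (via memory flat → timeouts to downstream → connection count growing)
Only (D) is consistent with every observation.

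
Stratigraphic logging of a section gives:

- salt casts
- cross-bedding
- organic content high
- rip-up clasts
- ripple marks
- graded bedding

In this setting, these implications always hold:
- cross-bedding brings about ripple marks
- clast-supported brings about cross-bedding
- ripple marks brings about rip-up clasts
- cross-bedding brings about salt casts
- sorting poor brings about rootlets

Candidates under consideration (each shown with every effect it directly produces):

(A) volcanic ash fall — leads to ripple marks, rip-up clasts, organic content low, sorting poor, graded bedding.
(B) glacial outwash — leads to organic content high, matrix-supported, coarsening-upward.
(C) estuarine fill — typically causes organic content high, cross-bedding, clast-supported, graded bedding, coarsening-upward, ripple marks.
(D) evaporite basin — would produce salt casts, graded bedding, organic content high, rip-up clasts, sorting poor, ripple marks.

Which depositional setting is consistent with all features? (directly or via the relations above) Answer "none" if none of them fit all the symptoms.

C

For each candidate, compare predicted effects to what was observed:
(A) volcanic ash fall — salt casts miss; cross-bedding miss; organic content high miss; rip-up clasts match; ripple marks match; graded bedding match
(B) glacial outwash — salt casts miss; cross-bedding miss; organic content high match; rip-up clasts miss; ripple marks miss; graded bedding miss
(C) estuarine fill — accounts for every observation (salt casts through cross-bedding → salt casts)
(D) evaporite basin — does not account for cross-bedding
Only (C) is consistent with every observation.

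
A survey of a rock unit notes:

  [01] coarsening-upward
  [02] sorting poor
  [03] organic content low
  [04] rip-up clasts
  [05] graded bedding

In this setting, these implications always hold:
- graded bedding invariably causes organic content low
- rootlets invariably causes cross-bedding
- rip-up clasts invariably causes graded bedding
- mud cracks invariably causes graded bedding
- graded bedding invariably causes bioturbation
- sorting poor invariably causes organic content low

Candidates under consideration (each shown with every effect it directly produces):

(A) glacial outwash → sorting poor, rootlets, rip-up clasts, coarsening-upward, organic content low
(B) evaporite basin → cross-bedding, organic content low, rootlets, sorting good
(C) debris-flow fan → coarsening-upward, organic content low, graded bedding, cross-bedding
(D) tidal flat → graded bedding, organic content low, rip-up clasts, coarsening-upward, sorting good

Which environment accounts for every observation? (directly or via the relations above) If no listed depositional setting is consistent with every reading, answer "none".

For each candidate, compare predicted effects to what was observed:
(A) glacial outwash — coarsening-upward ✓; sorting poor ✓; organic content low ✓; rip-up clasts ✓; graded bedding ✓ (by rip-up clasts → graded bedding)
(B) evaporite basin — fails on coarsening-upward, sorting poor, rip-up clasts, graded bedding (predicts sorting good, not sorting poor)
(C) debris-flow fan — coarsening-upward ✓; sorting poor ✗; organic content low ✓; rip-up clasts ✗; graded bedding ✓
(D) tidal flat — coarsening-upward ✓; sorting poor ✗; organic content low ✓; rip-up clasts ✓; graded bedding ✓
(A) alone accounts for all the evidence.

A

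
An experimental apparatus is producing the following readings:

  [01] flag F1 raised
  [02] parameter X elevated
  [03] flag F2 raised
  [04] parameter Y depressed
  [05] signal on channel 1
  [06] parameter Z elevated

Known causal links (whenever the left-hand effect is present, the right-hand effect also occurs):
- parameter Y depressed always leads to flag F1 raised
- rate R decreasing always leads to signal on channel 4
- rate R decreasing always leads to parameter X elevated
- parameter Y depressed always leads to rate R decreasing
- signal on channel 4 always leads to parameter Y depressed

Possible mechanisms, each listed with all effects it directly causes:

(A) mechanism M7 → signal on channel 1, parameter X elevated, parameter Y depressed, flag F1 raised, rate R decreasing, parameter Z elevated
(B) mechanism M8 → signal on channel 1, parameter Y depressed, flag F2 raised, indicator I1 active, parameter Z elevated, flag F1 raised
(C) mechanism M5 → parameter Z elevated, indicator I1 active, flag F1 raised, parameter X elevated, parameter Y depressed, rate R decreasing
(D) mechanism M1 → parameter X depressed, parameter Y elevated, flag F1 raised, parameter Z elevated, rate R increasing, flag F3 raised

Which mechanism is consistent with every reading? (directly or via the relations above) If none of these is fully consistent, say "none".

B

For each candidate, compare predicted effects to what was observed:
(A) mechanism M7 — flag F1 raised yes; parameter X elevated yes; flag F2 raised NO; parameter Y depressed yes; signal on channel 1 yes; parameter Z elevated yes
(B) mechanism M8 — accounts for every observation (parameter X elevated via parameter Y depressed → rate R decreasing → parameter X elevated)
(C) mechanism M5 — flag F1 raised yes; parameter X elevated yes; flag F2 raised NO; parameter Y depressed yes; signal on channel 1 NO; parameter Z elevated yes
(D) mechanism M1 — fails on parameter X elevated, flag F2 raised, parameter Y depressed, signal on channel 1 (predicts parameter X depressed, not parameter X elevated; predicts parameter Y elevated, not parameter Y depressed)
Only (B) is consistent with every observation.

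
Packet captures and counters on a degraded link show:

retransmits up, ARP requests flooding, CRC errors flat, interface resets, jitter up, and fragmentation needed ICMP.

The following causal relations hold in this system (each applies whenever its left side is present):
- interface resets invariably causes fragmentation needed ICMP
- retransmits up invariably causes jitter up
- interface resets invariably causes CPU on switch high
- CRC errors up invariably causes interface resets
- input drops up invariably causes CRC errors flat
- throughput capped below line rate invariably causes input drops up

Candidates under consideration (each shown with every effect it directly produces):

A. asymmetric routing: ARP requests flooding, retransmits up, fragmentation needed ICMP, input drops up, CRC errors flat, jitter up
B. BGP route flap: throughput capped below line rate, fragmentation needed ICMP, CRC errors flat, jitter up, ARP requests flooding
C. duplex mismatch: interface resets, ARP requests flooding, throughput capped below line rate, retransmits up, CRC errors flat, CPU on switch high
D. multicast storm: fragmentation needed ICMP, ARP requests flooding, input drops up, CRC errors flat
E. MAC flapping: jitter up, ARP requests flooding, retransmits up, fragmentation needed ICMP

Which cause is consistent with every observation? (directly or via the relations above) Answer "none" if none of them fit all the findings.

C

For each candidate, compare predicted effects to what was observed:
(A) asymmetric routing — does not account for interface resets
(B) BGP route flap — retransmits up NO; ARP requests flooding yes; CRC errors flat yes; interface resets NO; jitter up yes; fragmentation needed ICMP yes
(C) duplex mismatch — retransmits up yes; ARP requests flooding yes; CRC errors flat yes; interface resets yes; jitter up yes (by retransmits up → jitter up); fragmentation needed ICMP yes (by interface resets → fragmentation needed ICMP)
(D) multicast storm — does not account for retransmits up, interface resets, jitter up
(E) MAC flapping — does not account for CRC errors flat, interface resets
Only (C) is consistent with every observation.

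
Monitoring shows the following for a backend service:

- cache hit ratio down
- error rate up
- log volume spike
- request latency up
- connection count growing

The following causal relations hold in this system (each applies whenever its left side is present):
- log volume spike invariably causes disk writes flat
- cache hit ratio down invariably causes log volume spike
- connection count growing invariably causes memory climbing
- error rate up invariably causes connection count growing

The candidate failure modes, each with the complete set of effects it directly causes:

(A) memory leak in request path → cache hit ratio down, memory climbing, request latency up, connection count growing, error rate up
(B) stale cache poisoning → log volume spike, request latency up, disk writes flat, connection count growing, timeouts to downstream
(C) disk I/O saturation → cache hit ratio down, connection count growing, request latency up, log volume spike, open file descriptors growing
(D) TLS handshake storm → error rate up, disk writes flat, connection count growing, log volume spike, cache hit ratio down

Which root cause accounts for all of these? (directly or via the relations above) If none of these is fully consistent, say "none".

Testing each hypothesis:
(A) memory leak in request path — accounts for every observation (log volume spike via cache hit ratio down → log volume spike)
(B) stale cache poisoning — cache hit ratio down -; error rate up -; log volume spike +; request latency up +; connection count growing +
(C) disk I/O saturation — does not account for error rate up
(D) TLS handshake storm — cache hit ratio down +; error rate up +; log volume spike +; request latency up -; connection count growing +
Only (A) is consistent with every observation.

A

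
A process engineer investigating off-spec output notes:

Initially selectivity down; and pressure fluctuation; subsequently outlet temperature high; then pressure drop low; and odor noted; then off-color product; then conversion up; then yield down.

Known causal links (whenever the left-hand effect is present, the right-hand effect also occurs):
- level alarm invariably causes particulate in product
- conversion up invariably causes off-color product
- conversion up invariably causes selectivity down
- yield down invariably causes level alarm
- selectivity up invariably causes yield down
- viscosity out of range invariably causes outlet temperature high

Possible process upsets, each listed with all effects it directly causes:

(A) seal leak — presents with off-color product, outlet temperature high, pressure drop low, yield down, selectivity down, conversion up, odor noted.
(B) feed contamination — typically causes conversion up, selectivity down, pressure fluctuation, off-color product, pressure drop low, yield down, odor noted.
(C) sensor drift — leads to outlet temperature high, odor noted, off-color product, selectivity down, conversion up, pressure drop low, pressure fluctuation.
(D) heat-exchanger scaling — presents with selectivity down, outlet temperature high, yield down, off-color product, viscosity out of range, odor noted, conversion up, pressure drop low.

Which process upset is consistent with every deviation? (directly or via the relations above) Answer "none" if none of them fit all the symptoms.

none

Per-candidate check:
(A) seal leak — selectivity down ✓; pressure fluctuation ✗; outlet temperature high ✓; pressure drop low ✓; odor noted ✓; off-color product ✓; conversion up ✓; yield down ✓
(B) feed contamination — selectivity down ✓; pressure fluctuation ✓; outlet temperature high ✗; pressure drop low ✓; odor noted ✓; off-color product ✓; conversion up ✓; yield down ✓
(C) sensor drift — selectivity down ✓; pressure fluctuation ✓; outlet temperature high ✓; pressure drop low ✓; odor noted ✓; off-color product ✓; conversion up ✓; yield down ✗
(D) heat-exchanger scaling — selectivity down ✓; pressure fluctuation ✗; outlet temperature high ✓; pressure drop low ✓; odor noted ✓; off-color product ✓; conversion up ✓; yield down ✓
None of the listed candidates fits everything.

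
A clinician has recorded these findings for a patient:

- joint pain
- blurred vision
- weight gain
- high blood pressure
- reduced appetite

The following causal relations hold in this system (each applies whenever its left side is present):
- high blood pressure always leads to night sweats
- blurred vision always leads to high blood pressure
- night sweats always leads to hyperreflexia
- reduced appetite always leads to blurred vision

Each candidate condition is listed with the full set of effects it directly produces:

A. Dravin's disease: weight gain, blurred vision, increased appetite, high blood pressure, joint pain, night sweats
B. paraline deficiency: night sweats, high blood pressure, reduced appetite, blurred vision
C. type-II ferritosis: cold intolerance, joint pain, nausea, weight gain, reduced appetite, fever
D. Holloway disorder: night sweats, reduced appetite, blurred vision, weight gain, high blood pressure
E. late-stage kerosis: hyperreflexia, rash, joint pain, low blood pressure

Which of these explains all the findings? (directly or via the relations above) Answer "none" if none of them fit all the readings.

For each candidate, compare predicted effects to what was observed:
(A) Dravin's disease — joint pain yes; blurred vision yes; weight gain yes; high blood pressure yes; reduced appetite NO
(B) paraline deficiency — does not account for joint pain, weight gain
(C) type-II ferritosis — accounts for every observation (blurred vision through reduced appetite → blurred vision)
(D) Holloway disorder — does not account for joint pain
(E) late-stage kerosis — joint pain yes; blurred vision NO; weight gain NO; high blood pressure NO; reduced appetite NO
(C) is the only candidate with no mismatches.

C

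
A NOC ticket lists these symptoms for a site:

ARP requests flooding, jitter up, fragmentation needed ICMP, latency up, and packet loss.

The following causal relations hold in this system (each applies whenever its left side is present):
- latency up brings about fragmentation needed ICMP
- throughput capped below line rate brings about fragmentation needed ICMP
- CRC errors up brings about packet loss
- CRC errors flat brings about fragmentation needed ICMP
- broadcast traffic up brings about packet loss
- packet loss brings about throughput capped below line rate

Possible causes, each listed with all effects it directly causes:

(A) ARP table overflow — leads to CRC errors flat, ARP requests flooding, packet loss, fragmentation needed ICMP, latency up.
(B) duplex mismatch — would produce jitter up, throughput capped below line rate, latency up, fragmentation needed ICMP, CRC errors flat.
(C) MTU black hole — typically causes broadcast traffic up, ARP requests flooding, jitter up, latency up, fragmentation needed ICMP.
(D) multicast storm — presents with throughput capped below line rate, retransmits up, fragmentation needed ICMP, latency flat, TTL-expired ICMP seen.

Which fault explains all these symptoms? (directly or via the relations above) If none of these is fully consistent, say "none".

Testing each hypothesis:
(A) ARP table overflow — ARP requests flooding ✓; jitter up ✗; fragmentation needed ICMP ✓; latency up ✓; packet loss ✓
(B) duplex mismatch — ARP requests flooding ✗; jitter up ✓; fragmentation needed ICMP ✓; latency up ✓; packet loss ✗
(C) MTU black hole — accounts for every observation (packet loss via broadcast traffic up → packet loss)
(D) multicast storm — ARP requests flooding ✗; jitter up ✗; fragmentation needed ICMP ✓; latency up ✗; packet loss ✗
Only (C) is consistent with every observation.

C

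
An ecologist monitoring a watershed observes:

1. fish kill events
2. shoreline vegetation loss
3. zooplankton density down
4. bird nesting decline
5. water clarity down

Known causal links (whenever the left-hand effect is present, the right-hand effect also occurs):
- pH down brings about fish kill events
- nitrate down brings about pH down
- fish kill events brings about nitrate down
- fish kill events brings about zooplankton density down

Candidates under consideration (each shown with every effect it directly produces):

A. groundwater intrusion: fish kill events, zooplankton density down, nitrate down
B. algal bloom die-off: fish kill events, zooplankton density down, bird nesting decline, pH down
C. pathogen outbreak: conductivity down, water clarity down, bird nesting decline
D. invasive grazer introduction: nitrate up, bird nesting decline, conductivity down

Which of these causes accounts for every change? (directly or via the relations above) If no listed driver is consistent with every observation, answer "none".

none

Testing each hypothesis:
(A) groundwater intrusion — does not account for shoreline vegetation loss, bird nesting decline, water clarity down
(B) algal bloom die-off — does not account for shoreline vegetation loss, water clarity down
(C) pathogen outbreak — does not account for fish kill events, shoreline vegetation loss, zooplankton density down
(D) invasive grazer introduction — fish kill events miss; shoreline vegetation loss miss; zooplankton density down miss; bird nesting decline match; water clarity down miss
Every candidate fails on at least one observation.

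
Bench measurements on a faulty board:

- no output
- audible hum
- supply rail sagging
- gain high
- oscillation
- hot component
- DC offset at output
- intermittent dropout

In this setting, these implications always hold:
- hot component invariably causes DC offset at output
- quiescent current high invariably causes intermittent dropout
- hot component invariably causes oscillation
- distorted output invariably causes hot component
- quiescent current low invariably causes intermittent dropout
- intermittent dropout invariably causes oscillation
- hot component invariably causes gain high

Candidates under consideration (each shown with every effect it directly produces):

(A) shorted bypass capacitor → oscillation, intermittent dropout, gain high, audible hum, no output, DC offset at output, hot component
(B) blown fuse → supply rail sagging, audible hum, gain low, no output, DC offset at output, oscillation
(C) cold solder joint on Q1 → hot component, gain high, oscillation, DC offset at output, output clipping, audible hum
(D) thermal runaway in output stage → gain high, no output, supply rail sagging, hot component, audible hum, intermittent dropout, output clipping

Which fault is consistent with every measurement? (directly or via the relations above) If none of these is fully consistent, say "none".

D

For each candidate, compare predicted effects to what was observed:
(A) shorted bypass capacitor — does not account for supply rail sagging
(B) blown fuse — fails on gain high, hot component, intermittent dropout (predicts gain low, not gain high)
(C) cold solder joint on Q1 — does not account for no output, supply rail sagging, intermittent dropout
(D) thermal runaway in output stage — no output +; audible hum +; supply rail sagging +; gain high +; oscillation + (by hot component → oscillation); hot component +; DC offset at output + (by hot component → DC offset at output); intermittent dropout +
Only (D) is consistent with every observation.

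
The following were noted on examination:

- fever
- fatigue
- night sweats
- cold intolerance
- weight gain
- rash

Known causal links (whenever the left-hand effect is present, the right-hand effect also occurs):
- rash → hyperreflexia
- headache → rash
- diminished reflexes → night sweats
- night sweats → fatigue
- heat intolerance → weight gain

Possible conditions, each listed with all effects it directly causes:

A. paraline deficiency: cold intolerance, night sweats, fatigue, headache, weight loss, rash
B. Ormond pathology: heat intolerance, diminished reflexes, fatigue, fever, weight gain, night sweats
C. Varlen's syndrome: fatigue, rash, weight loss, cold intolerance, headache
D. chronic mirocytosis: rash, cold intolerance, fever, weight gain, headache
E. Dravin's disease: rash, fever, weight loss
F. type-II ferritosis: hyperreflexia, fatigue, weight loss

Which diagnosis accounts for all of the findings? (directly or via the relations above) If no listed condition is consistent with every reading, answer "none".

Testing each hypothesis:
(A) paraline deficiency — fails on fever, weight gain (predicts weight loss, not weight gain)
(B) Ormond pathology — fever match; fatigue match; night sweats match; cold intolerance miss; weight gain match; rash miss
(C) Varlen's syndrome — fever miss; fatigue match; night sweats miss; cold intolerance match; weight gain miss; rash match
(D) chronic mirocytosis — does not account for fatigue, night sweats
(E) Dravin's disease — fever match; fatigue miss; night sweats miss; cold intolerance miss; weight gain miss; rash match
(F) type-II ferritosis — fails on fever, night sweats, cold intolerance, weight gain, rash (predicts weight loss, not weight gain)
No candidate is consistent with all observations.

none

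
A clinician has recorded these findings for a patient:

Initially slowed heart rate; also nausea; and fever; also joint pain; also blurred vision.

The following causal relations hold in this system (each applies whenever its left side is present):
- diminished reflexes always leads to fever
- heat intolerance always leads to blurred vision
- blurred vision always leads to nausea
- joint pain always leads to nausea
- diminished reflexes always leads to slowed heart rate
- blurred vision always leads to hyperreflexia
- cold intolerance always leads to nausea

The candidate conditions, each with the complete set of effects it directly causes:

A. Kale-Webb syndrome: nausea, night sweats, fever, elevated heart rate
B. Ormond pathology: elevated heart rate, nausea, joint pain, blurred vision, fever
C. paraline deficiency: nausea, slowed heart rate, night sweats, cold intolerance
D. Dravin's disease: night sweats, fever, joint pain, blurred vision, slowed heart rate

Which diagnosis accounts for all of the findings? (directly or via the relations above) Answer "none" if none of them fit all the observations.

Checking each candidate against the observations:
(A) Kale-Webb syndrome — slowed heart rate miss; nausea match; fever match; joint pain miss; blurred vision miss
(B) Ormond pathology — slowed heart rate miss; nausea match; fever match; joint pain match; blurred vision match
(C) paraline deficiency — does not account for fever, joint pain, blurred vision
(D) Dravin's disease — accounts for every observation (nausea through blurred vision → nausea)
(D) alone accounts for all the evidence.

D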